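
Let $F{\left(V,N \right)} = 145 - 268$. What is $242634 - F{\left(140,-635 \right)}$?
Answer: $242757$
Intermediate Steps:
$F{\left(V,N \right)} = -123$
$242634 - F{\left(140,-635 \right)} = 242634 - -123 = 242634 + 123 = 242757$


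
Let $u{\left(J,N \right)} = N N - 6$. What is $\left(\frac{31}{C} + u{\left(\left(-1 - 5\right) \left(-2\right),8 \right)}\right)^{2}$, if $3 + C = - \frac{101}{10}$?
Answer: $\frac{53114944}{17161} \approx 3095.1$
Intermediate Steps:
$C = - \frac{131}{10}$ ($C = -3 - \frac{101}{10} = - \frac{131}{10} \approx -13.1$)
$u{\left(J,N \right)} = -6 + N^{2}$ ($u{\left(J,N \right)} = N^{2} - 6 = -6 + N^{2}$)
$\left(\frac{31}{C} + u{\left(\left(-1 - 5\right) \left(-2\right),8 \right)}\right)^{2} = \left(\frac{31}{- \frac{131}{10}} - \left(6 - 8^{2}\right)\right)^{2} = \left(31 \left(- \frac{10}{131}\right) + \left(-6 + 64\right)\right)^{2} = \left(- \frac{310}{131} + 58\right)^{2} = \left(\frac{7288}{131}\right)^{2} = \frac{53114944}{17161}$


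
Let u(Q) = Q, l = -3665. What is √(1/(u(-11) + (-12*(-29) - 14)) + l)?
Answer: I*√382365462/323 ≈ 60.539*I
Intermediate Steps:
√(1/(u(-11) + (-12*(-29) - 14)) + l) = √(1/(-11 + (-12*(-29) - 14)) - 3665) = √(1/(-11 + (348 - 14)) - 3665) = √(1/(-11 + 334) - 3665) = √(1/323 - 3665) = √(-1183794/323) = I*√382365462/323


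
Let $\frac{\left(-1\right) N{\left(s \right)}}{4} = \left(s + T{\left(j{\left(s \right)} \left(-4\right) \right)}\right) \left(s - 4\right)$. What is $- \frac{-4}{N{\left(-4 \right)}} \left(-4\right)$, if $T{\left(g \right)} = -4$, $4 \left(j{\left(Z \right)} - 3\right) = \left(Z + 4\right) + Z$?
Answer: $\frac{1}{16} \approx 0.0625$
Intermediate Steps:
$j{\left(Z \right)} = 4 + \frac{Z}{2}$ ($j{\left(Z \right)} = 3 + \frac{\left(Z + 4\right) + Z}{4} = 3 + \frac{\left(4 + Z\right) + Z}{4} = 3 + \frac{4 + 2 Z}{4} = 3 + \left(1 + \frac{Z}{2}\right) = 4 + \frac{Z}{2}$)
$N{\left(s \right)} = - 4 \left(-4 + s\right)^{2}$ ($N{\left(s \right)} = - 4 \left(s - 4\right) \left(s - 4\right) = - 4 \left(-4 + s\right) \left(-4 + s\right) = - 4 \left(-4 + s\right)^{2}$)
$- \frac{-4}{N{\left(-4 \right)}} \left(-4\right) = - \frac{-4}{-64 - 4 \left(-4\right)^{2} + 32 \left(-4\right)} \left(-4\right) = - \frac{-4}{-64 - 64 - 128} \left(-4\right) = - \frac{-4}{-256} \left(-4\right) = - \frac{\left(-4\right) \left(-1\right)}{256} \left(-4\right) = \left(-1\right) \frac{1}{64} \left(-4\right) = \left(- \frac{1}{64}\right) \left(-4\right) = \frac{1}{16}$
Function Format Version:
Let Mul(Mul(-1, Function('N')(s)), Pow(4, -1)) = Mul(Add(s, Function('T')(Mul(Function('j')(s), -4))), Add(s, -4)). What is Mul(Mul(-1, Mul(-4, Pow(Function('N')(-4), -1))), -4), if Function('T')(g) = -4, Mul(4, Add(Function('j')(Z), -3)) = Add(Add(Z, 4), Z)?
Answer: Rational(1, 16) ≈ 0.062500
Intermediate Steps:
Function('j')(Z) = Add(4, Mul(Rational(1, 2), Z)) (Function('j')(Z) = Add(3, Mul(Rational(1, 4), Add(Add(Z, 4), Z))) = Add(3, Mul(Rational(1, 4), Add(Add(4, Z), Z))) = Add(3, Mul(Rational(1, 4), Add(4, Mul(2, Z)))) = Add(3, Add(1, Mul(Rational(1, 2), Z))) = Add(4, Mul(Rational(1, 2), Z)))
Function('N')(s) = Mul(-4, Pow(Add(-4, s), 2)) (Function('N')(s) = Mul(-4, Mul(Add(s, -4), Add(s, -4))) = Mul(-4, Mul(Add(-4, s), Add(-4, s))) = Mul(-4, Pow(Add(-4, s), 2)))
Mul(Mul(-1, Mul(-4, Pow(Function('N')(-4), -1))), -4) = Mul(Mul(-1, Mul(-4, Pow(Add(-64, Mul(-4, Pow(-4, 2)), Mul(32, -4)), -1))), -4) = Mul(Mul(-1, Mul(-4, Pow(Add(-64, Mul(-4, 16), -128), -1))), -4) = Mul(Mul(-1, Mul(-4, Pow(Add(-64, -64, -128), -1))), -4) = Mul(Mul(-1, Mul(-4, Pow(-256, -1))), -4) = Mul(Mul(-1, Mul(-4, Rational(-1, 256))), -4) = Mul(Mul(-1, Rational(1, 64)), -4) = Mul(Rational(-1, 64), -4) = Rational(1, 16)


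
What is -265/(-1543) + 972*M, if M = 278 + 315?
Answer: 889379293/1543 ≈ 5.7640e+5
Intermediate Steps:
M = 593
-265/(-1543) + 972*M = -265/(-1543) + 972*593 = -265*(-1/1543) + 576396 = 265/1543 + 576396 = 889379293/1543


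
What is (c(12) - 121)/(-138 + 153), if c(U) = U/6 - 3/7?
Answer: -836/105 ≈ -7.9619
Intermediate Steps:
c(U) = -3/7 + U/6 (c(U) = U*(⅙) - 3*⅐ = U/6 - 3/7 = -3/7 + U/6)
(c(12) - 121)/(-138 + 153) = ((-3/7 + (⅙)*12) - 121)/(-138 + 153) = ((-3/7 + 2) - 121)/15 = (11/7 - 121)*(1/15) = -836/7*1/15 = -836/105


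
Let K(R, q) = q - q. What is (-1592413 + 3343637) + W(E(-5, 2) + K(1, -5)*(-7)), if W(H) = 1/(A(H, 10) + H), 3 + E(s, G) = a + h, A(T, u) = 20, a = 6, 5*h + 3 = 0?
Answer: 196137093/112 ≈ 1.7512e+6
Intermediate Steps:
K(R, q) = 0
h = -⅗ (h = -⅗ + (⅕)*0 = -⅗ + 0 = -⅗ ≈ -0.60000)
E(s, G) = 12/5 (E(s, G) = -3 + (6 - ⅗) = -3 + 27/5 = 12/5)
W(H) = 1/(20 + H)
(-1592413 + 3343637) + W(E(-5, 2) + K(1, -5)*(-7)) = (-1592413 + 3343637) + 1/(20 + (12/5 + 0*(-7))) = 1751224 + 1/(20 + (12/5 + 0)) = 1751224 + 1/(20 + 12/5) = 1751224 + 1/(112/5) = 1751224 + 5/112 = 196137093/112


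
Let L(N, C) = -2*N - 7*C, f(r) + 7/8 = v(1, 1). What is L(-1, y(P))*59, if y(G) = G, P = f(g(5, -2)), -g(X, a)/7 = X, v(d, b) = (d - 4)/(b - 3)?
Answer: -1121/8 ≈ -140.13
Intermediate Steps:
v(d, b) = (-4 + d)/(-3 + b)
g(X, a) = -7*X
f(r) = 5/8 (f(r) = -7/8 + (-4 + 1)/(-3 + 1) = -7/8 - 3/(-2) = -7/8 - ½*(-3) = -7/8 + 3/2 = 5/8)
P = 5/8 ≈ 0.62500
L(N, C) = -7*C - 2*N
L(-1, y(P))*59 = (-7*5/8 - 2*(-1))*59 = (-35/8 + 2)*59 = -19/8*59 = -1121/8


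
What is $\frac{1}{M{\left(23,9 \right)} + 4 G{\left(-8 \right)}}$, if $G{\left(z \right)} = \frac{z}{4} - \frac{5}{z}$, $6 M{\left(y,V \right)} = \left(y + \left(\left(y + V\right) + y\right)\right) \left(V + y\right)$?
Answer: $\frac{2}{821} \approx 0.0024361$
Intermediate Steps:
$M{\left(y,V \right)} = \frac{\left(V + y\right) \left(V + 3 y\right)}{6}$ ($M{\left(y,V \right)} = \frac{\left(y + \left(\left(y + V\right) + y\right)\right) \left(V + y\right)}{6} = \frac{\left(y + \left(\left(V + y\right) + y\right)\right) \left(V + y\right)}{6} = \frac{\left(y + \left(V + 2 y\right)\right) \left(V + y\right)}{6} = \frac{\left(V + 3 y\right) \left(V + y\right)}{6} = \frac{\left(V + y\right) \left(V + 3 y\right)}{6}$)
$G{\left(z \right)} = - \frac{5}{z} + \frac{z}{4}$ ($G{\left(z \right)} = z \frac{1}{4} - \frac{5}{z} = \frac{z}{4} - \frac{5}{z} = - \frac{5}{z} + \frac{z}{4}$)
$\frac{1}{M{\left(23,9 \right)} + 4 G{\left(-8 \right)}} = \frac{1}{\left(\frac{23^{2}}{2} + \frac{9^{2}}{6} + \frac{2}{3} \cdot 9 \cdot 23\right) + 4 \left(- \frac{5}{-8} + \frac{1}{4} \left(-8\right)\right)} = \frac{1}{\left(\frac{1}{2} \cdot 529 + \frac{1}{6} \cdot 81 + 138\right) + 4 \left(\left(-5\right) \left(- \frac{1}{8}\right) - 2\right)} = \frac{1}{\left(\frac{529}{2} + \frac{27}{2} + 138\right) + 4 \left(\frac{5}{8} - 2\right)} = \frac{1}{416 + 4 \left(- \frac{11}{8}\right)} = \frac{1}{416 - \frac{11}{2}} = \frac{1}{\frac{821}{2}} = \frac{2}{821}$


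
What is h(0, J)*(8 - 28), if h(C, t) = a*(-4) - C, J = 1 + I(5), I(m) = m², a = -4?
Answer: -320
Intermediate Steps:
J = 26 (J = 1 + 5² = 1 + 25 = 26)
h(C, t) = 16 - C (h(C, t) = -4*(-4) - C = 16 - C)
h(0, J)*(8 - 28) = (16 - 1*0)*(8 - 28) = (16 + 0)*(-20) = 16*(-20) = -320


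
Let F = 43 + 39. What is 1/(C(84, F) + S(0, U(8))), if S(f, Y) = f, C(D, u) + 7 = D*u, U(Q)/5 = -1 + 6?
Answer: 1/6881 ≈ 0.00014533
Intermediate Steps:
F = 82
U(Q) = 25 (U(Q) = 5*(-1 + 6) = 5*5 = 25)
C(D, u) = -7 + D*u
1/(C(84, F) + S(0, U(8))) = 1/((-7 + 84*82) + 0) = 1/((-7 + 6888) + 0) = 1/(6881 + 0) = 1/6881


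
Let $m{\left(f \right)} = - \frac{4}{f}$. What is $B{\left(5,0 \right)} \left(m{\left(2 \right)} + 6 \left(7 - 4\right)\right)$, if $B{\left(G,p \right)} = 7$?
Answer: $112$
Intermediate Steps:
$B{\left(5,0 \right)} \left(m{\left(2 \right)} + 6 \left(7 - 4\right)\right) = 7 \left(- \frac{4}{2} + 6 \left(7 - 4\right)\right) = 7 \left(\left(-4\right) \frac{1}{2} + 6 \left(7 - 4\right)\right) = 7 \left(-2 + 6 \cdot 3\right) = 7 \left(-2 + 18\right) = 7 \cdot 16 = 112$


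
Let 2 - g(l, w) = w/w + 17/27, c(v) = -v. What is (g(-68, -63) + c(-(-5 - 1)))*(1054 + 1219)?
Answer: -345496/27 ≈ -12796.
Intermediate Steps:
g(l, w) = 10/27 (g(l, w) = 2 - (w/w + 17/27) = 2 - (1 + 17*(1/27)) = 2 - (1 + 17/27) = 2 - 1*44/27 = 2 - 44/27 = 10/27)
(g(-68, -63) + c(-(-5 - 1)))*(1054 + 1219) = (10/27 - (-1)*(-5 - 1))*(1054 + 1219) = (10/27 - (-1)*(-6))*2273 = (10/27 - 1*6)*2273 = (10/27 - 6)*2273 = -152/27*2273 = -345496/27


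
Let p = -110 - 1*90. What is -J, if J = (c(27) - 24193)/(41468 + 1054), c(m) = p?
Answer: 8131/14174 ≈ 0.57366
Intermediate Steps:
p = -200 (p = -110 - 90 = -200)
c(m) = -200
J = -8131/14174 (J = (-200 - 24193)/(41468 + 1054) = -24393/42522 = -24393*1/42522 = -8131/14174 ≈ -0.57366)
-J = -1*(-8131/14174) = 8131/14174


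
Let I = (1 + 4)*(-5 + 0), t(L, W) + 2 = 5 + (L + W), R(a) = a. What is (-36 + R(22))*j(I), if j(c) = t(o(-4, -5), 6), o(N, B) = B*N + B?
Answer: -336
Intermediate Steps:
o(N, B) = B + B*N
t(L, W) = 3 + L + W (t(L, W) = -2 + (5 + (L + W)) = -2 + (5 + L + W) = 3 + L + W)
I = -25 (I = 5*(-5) = -25)
j(c) = 24 (j(c) = 3 - 5*(1 - 4) + 6 = 3 - 5*(-3) + 6 = 3 + 15 + 6 = 24)
(-36 + R(22))*j(I) = (-36 + 22)*24 = -14*24 = -336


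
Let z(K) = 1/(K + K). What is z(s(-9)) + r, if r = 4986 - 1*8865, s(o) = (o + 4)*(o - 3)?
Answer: -465479/120 ≈ -3879.0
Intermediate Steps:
s(o) = (-3 + o)*(4 + o) (s(o) = (4 + o)*(-3 + o) = (-3 + o)*(4 + o))
z(K) = 1/(2*K)
r = -3879 (r = 4986 - 8865 = -3879)
z(s(-9)) + r = 1/(2*(-12 - 9 + (-9)²)) - 3879 = 1/(2*(-12 - 9 + 81)) - 3879 = (½)/60 - 3879 = (½)*(1/60) - 3879 = 1/120 - 3879 = -465479/120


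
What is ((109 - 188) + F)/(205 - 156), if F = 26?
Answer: -53/49 ≈ -1.0816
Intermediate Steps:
((109 - 188) + F)/(205 - 156) = ((109 - 188) + 26)/(205 - 156) = (-79 + 26)/49 = -53*1/49 = -53/49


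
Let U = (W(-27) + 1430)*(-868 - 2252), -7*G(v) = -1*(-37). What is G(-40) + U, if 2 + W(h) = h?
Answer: -30597877/7 ≈ -4.3711e+6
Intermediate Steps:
W(h) = -2 + h
G(v) = -37/7 (G(v) = -(-1)*(-37)/7 = -⅐*37 = -37/7)
U = -4371120 (U = ((-2 - 27) + 1430)*(-868 - 2252) = (-29 + 1430)*(-3120) = 1401*(-3120) = -4371120)
G(-40) + U = -37/7 - 4371120 = -30597877/7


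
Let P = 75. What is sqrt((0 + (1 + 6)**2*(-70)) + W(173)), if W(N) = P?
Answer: I*sqrt(3355) ≈ 57.922*I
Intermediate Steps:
W(N) = 75
sqrt((0 + (1 + 6)**2*(-70)) + W(173)) = sqrt((0 + (1 + 6)**2*(-70)) + 75) = sqrt((0 + 7**2*(-70)) + 75) = sqrt((0 + 49*(-70)) + 75) = sqrt((0 - 3430) + 75) = sqrt(-3430 + 75) = sqrt(-3355) = I*sqrt(3355)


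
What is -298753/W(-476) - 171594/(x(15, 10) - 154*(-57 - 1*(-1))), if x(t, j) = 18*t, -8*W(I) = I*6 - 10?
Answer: -5437165465/6372551 ≈ -853.22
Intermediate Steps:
W(I) = 5/4 - 3*I/4 (W(I) = -(I*6 - 10)/8 = -(6*I - 10)/8 = -(-10 + 6*I)/8 = 5/4 - 3*I/4)
-298753/W(-476) - 171594/(x(15, 10) - 154*(-57 - 1*(-1))) = -298753/(5/4 - ¾*(-476)) - 171594/(18*15 - 154*(-57 - 1*(-1))) = -298753/(5/4 + 357) - 171594/(270 - 154*(-57 + 1)) = -298753/1433/4 - 171594/(270 - 154*(-56)) = -298753*4/1433 - 171594/(270 + 8624) = -1195012/1433 - 171594/8894 = -1195012/1433 - 171594*1/8894 = -1195012/1433 - 85797/4447 = -5437165465/6372551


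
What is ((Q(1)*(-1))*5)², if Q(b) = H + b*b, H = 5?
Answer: 900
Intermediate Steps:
Q(b) = 5 + b² (Q(b) = 5 + b*b = 5 + b²)
((Q(1)*(-1))*5)² = (((5 + 1²)*(-1))*5)² = (((5 + 1)*(-1))*5)² = ((6*(-1))*5)² = (-6*5)² = (-30)² = 900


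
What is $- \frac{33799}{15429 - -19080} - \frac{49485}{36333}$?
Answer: $- \frac{108729516}{46437611} \approx -2.3414$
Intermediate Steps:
$- \frac{33799}{15429 - -19080} - \frac{49485}{36333} = - \frac{33799}{15429 + 19080} - \frac{16495}{12111} = - \frac{33799}{34509} - \frac{16495}{12111} = - \frac{108729516}{46437611}$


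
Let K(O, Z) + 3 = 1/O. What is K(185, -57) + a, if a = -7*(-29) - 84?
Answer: 21461/185 ≈ 116.01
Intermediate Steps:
K(O, Z) = -3 + 1/O
a = 119 (a = 203 - 84 = 119)
K(185, -57) + a = (-3 + 1/185) + 119 = -554/185 + 119 = 21461/185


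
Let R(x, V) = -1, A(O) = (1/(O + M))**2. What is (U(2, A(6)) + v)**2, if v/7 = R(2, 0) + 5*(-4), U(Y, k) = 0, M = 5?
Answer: 21609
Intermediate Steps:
A(O) = (5 + O)**(-2) (A(O) = (1/(O + 5))**2 = (1/(5 + O))**2 = (5 + O)**(-2))
v = -147 (v = 7*(-1 + 5*(-4)) = 7*(-1 - 20) = 7*(-21) = -147)
(U(2, A(6)) + v)**2 = (0 - 147)**2 = (-147)**2 = 21609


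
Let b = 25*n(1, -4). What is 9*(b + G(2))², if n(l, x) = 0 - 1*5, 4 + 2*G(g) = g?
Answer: 142884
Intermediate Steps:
G(g) = -2 + g/2
n(l, x) = -5 (n(l, x) = 0 - 5 = -5)
b = -125 (b = 25*(-5) = -125)
9*(b + G(2))² = 9*(-125 + (-2 + (½)*2))² = 9*(-125 + (-2 + 1))² = 9*(-125 - 1)² = 9*(-126)² = 9*15876 = 142884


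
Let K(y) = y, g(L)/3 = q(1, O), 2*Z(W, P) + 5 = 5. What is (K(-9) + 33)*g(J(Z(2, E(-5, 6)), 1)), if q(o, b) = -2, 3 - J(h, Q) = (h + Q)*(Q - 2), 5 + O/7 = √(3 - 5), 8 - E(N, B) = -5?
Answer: -144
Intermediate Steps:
E(N, B) = 13 (E(N, B) = 8 - 1*(-5) = 8 + 5 = 13)
Z(W, P) = 0 (Z(W, P) = -5/2 + (½)*5 = -5/2 + 5/2 = 0)
O = -35 + 7*I*√2 (O = -35 + 7*√(3 - 5) = -35 + 7*√(-2) = -35 + 7*(I*√2) = -35 + 7*I*√2 ≈ -35.0 + 9.8995*I)
J(h, Q) = 3 - (-2 + Q)*(Q + h) (J(h, Q) = 3 - (h + Q)*(Q - 2) = 3 - (Q + h)*(-2 + Q) = 3 - (-2 + Q)*(Q + h))
g(L) = -6 (g(L) = 3*(-2) = -6)
(K(-9) + 33)*g(J(Z(2, E(-5, 6)), 1)) = (-9 + 33)*(-6) = 24*(-6) = -144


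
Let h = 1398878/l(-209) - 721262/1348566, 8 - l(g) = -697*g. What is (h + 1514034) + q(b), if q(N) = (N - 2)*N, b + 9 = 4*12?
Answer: 3816622979207434/2518447005 ≈ 1.5155e+6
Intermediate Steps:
b = 39 (b = -9 + 4*12 = -9 + 48 = 39)
q(N) = N*(-2 + N) (q(N) = (-2 + N)*N = N*(-2 + N))
l(g) = 8 + 697*g (l(g) = 8 - (-697)*g = 8 + 697*g)
h = -25532588951/2518447005 (h = 1398878/(8 + 697*(-209)) - 721262/1348566 = 1398878/(8 - 145673) - 721262*1/1348566 = 1398878/(-145665) - 360631/674283 = 1398878*(-1/145665) - 360631/674283 = -107606/11205 - 360631/674283 = -25532588951/2518447005 ≈ -10.138)
(h + 1514034) + q(b) = (-25532588951/2518447005 + 1514034) + 39*(-2 + 39) = 3812988860179219/2518447005 + 39*37 = 3812988860179219/2518447005 + 1443 = 3816622979207434/2518447005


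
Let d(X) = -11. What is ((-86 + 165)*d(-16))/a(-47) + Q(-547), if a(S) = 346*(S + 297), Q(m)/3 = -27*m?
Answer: 3832554631/86500 ≈ 44307.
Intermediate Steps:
Q(m) = -81*m (Q(m) = 3*(-27*m) = -81*m)
a(S) = 102762 + 346*S (a(S) = 346*(297 + S) = 102762 + 346*S)
((-86 + 165)*d(-16))/a(-47) + Q(-547) = ((-86 + 165)*(-11))/(102762 + 346*(-47)) - 81*(-547) = (79*(-11))/(102762 - 16262) + 44307 = -869/86500 + 44307 = 3832554631/86500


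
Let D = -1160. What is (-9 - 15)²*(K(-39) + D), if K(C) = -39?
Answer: -690624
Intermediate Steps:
(-9 - 15)²*(K(-39) + D) = (-9 - 15)²*(-39 - 1160) = (-24)²*(-1199) = 576*(-1199) = -690624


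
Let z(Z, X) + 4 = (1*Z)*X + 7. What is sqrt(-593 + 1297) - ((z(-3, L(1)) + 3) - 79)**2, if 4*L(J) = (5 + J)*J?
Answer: -24025/4 + 8*sqrt(11) ≈ -5979.7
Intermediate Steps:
L(J) = J*(5 + J)/4 (L(J) = ((5 + J)*J)/4 = (J*(5 + J))/4 = J*(5 + J)/4)
z(Z, X) = 3 + X*Z (z(Z, X) = -4 + ((1*Z)*X + 7) = -4 + (Z*X + 7) = -4 + (X*Z + 7) = -4 + (7 + X*Z) = 3 + X*Z)
sqrt(-593 + 1297) - ((z(-3, L(1)) + 3) - 79)**2 = sqrt(-593 + 1297) - (((3 + ((1/4)*1*(5 + 1))*(-3)) + 3) - 79)**2 = sqrt(704) - (((3 + ((1/4)*1*6)*(-3)) + 3) - 79)**2 = 8*sqrt(11) - (((3 + (3/2)*(-3)) + 3) - 79)**2 = 8*sqrt(11) - (((3 - 9/2) + 3) - 79)**2 = 8*sqrt(11) - ((-3/2 + 3) - 79)**2 = 8*sqrt(11) - (3/2 - 79)**2 = 8*sqrt(11) - (-155/2)**2 = 8*sqrt(11) - 1*24025/4 = 8*sqrt(11) - 24025/4 = -24025/4 + 8*sqrt(11)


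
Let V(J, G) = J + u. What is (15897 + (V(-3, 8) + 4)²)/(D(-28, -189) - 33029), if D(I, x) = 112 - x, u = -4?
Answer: -7953/16364 ≈ -0.48601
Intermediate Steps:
V(J, G) = -4 + J (V(J, G) = J - 4 = -4 + J)
(15897 + (V(-3, 8) + 4)²)/(D(-28, -189) - 33029) = (15897 + ((-4 - 3) + 4)²)/((112 - 1*(-189)) - 33029) = (15897 + (-7 + 4)²)/((112 + 189) - 33029) = (15897 + (-3)²)/(301 - 33029) = (15897 + 9)/(-32728) = 15906*(-1/32728) = -7953/16364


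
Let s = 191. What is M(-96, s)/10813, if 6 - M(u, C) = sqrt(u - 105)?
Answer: 6/10813 - I*sqrt(201)/10813 ≈ 0.00055489 - 0.0013111*I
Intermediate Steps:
M(u, C) = 6 - sqrt(-105 + u) (M(u, C) = 6 - sqrt(u - 105) = 6 - sqrt(-105 + u))
M(-96, s)/10813 = (6 - sqrt(-105 - 96))/10813 = (6 - sqrt(-201))*(1/10813) = (6 - I*sqrt(201))*(1/10813) = 6/10813 - I*sqrt(201)/10813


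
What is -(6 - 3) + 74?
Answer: 71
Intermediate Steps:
-(6 - 3) + 74 = -3 + 74 = 71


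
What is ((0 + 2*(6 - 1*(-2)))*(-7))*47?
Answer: -5264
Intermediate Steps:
((0 + 2*(6 - 1*(-2)))*(-7))*47 = ((0 + 2*(6 + 2))*(-7))*47 = ((0 + 2*8)*(-7))*47 = ((0 + 16)*(-7))*47 = (16*(-7))*47 = -112*47 = -5264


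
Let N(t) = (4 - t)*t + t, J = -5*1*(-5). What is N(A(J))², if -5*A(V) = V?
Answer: 2500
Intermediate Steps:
J = 25 (J = -5*(-5) = 25)
A(V) = -V/5
N(t) = t + t*(4 - t) (N(t) = t*(4 - t) + t = t + t*(4 - t))
N(A(J))² = ((-⅕*25)*(5 - (-1)*25/5))² = (-5*(5 - 1*(-5)))² = (-5*(5 + 5))² = (-5*10)² = (-50)² = 2500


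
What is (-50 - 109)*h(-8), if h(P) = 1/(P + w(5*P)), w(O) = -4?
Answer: 53/4 ≈ 13.250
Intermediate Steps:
h(P) = 1/(-4 + P) (h(P) = 1/(P - 4) = 1/(-4 + P))
(-50 - 109)*h(-8) = (-50 - 109)/(-4 - 8) = -159/(-12) = -159*(-1/12) = 53/4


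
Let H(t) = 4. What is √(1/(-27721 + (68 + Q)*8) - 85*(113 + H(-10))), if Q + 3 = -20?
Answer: I*√7445068899706/27361 ≈ 99.725*I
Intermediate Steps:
Q = -23 (Q = -3 - 20 = -23)
√(1/(-27721 + (68 + Q)*8) - 85*(113 + H(-10))) = √(1/(-27721 + (68 - 23)*8) - 85*(113 + 4)) = √(1/(-27721 + 45*8) - 85*117) = √(1/(-27721 + 360) - 9945) = √(1/(-27361) - 9945) = √(-1/27361 - 9945) = √(-272105146/27361) = I*√7445068899706/27361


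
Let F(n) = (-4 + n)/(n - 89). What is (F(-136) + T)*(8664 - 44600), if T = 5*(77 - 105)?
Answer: 225390592/45 ≈ 5.0087e+6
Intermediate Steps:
T = -140 (T = 5*(-28) = -140)
F(n) = (-4 + n)/(-89 + n)
(F(-136) + T)*(8664 - 44600) = ((-4 - 136)/(-89 - 136) - 140)*(8664 - 44600) = (-140/(-225) - 140)*(-35936) = (-1/225*(-140) - 140)*(-35936) = (28/45 - 140)*(-35936) = -6272/45*(-35936) = 225390592/45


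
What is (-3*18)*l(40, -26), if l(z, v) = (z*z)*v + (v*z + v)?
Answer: 2303964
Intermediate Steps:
l(z, v) = v + v*z + v*z**2 (l(z, v) = z**2*v + (v + v*z) = v*z**2 + (v + v*z) = v + v*z + v*z**2)
(-3*18)*l(40, -26) = (-3*18)*(-26*(1 + 40 + 40**2)) = -(-1404)*(1 + 40 + 1600) = -(-1404)*1641 = -54*(-42666) = 2303964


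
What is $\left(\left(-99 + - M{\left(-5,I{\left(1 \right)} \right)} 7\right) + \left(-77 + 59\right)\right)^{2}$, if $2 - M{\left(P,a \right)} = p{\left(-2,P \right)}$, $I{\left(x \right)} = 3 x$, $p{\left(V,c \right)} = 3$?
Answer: $12100$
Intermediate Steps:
$M{\left(P,a \right)} = -1$ ($M{\left(P,a \right)} = 2 - 3 = -1$)
$\left(\left(-99 + - M{\left(-5,I{\left(1 \right)} \right)} 7\right) + \left(-77 + 59\right)\right)^{2} = \left(\left(-99 + \left(-1\right) \left(-1\right) 7\right) + \left(-77 + 59\right)\right)^{2} = \left(\left(-99 + 1 \cdot 7\right) - 18\right)^{2} = \left(\left(-99 + 7\right) - 18\right)^{2} = \left(-92 - 18\right)^{2} = \left(-110\right)^{2} = 12100$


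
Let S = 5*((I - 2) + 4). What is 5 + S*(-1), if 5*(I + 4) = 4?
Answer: 11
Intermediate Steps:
I = -16/5 (I = -4 + (⅕)*4 = -4 + ⅘ = -16/5 ≈ -3.2000)
S = -6 (S = 5*((-16/5 - 2) + 4) = 5*(-26/5 + 4) = 5*(-6/5) = -6)
5 + S*(-1) = 5 - 6*(-1) = 5 + 6 = 11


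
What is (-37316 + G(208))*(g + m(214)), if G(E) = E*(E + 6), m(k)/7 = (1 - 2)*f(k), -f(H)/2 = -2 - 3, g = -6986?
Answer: -50774976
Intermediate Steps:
f(H) = 10 (f(H) = -2*(-2 - 3) = -2*(-5) = 10)
m(k) = -70 (m(k) = 7*((1 - 2)*10) = 7*(-1*10) = 7*(-10) = -70)
G(E) = E*(6 + E)
(-37316 + G(208))*(g + m(214)) = (-37316 + 208*(6 + 208))*(-6986 - 70) = (-37316 + 208*214)*(-7056) = (-37316 + 44512)*(-7056) = 7196*(-7056) = -50774976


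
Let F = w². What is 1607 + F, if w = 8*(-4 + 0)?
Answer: 2631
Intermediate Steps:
w = -32 (w = 8*(-4) = -32)
F = 1024 (F = (-32)² = 1024)
1607 + F = 1607 + 1024 = 2631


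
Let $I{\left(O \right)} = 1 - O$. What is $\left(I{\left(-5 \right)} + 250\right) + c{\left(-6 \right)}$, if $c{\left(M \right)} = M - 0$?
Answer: $250$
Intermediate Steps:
$c{\left(M \right)} = M$ ($c{\left(M \right)} = M + 0 = M$)
$\left(I{\left(-5 \right)} + 250\right) + c{\left(-6 \right)} = \left(\left(1 - -5\right) + 250\right) - 6 = \left(\left(1 + 5\right) + 250\right) - 6 = \left(6 + 250\right) - 6 = 256 - 6 = 250$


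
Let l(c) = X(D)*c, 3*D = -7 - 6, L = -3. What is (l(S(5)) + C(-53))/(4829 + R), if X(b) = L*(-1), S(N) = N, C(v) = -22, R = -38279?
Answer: 7/33450 ≈ 0.00020927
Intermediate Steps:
D = -13/3 (D = (-7 - 6)/3 = (⅓)*(-13) = -13/3 ≈ -4.3333)
X(b) = 3 (X(b) = -3*(-1) = 3)
l(c) = 3*c
(l(S(5)) + C(-53))/(4829 + R) = (3*5 - 22)/(4829 - 38279) = (15 - 22)/(-33450) = -7*(-1/33450) = 7/33450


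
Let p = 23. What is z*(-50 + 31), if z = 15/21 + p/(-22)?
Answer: 969/154 ≈ 6.2922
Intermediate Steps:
z = -51/154 (z = 15/21 + 23/(-22) = 15*(1/21) + 23*(-1/22) = 5/7 - 23/22 = -51/154 ≈ -0.33117)
z*(-50 + 31) = -51*(-50 + 31)/154 = -51/154*(-19) = 969/154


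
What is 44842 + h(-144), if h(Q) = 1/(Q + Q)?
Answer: 12914495/288 ≈ 44842.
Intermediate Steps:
h(Q) = 1/(2*Q)
44842 + h(-144) = 44842 + (1/2)/(-144) = 44842 + (1/2)*(-1/144) = 44842 - 1/288 = 12914495/288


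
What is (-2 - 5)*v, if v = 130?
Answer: -910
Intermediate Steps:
(-2 - 5)*v = (-2 - 5)*130 = -7*130 = -910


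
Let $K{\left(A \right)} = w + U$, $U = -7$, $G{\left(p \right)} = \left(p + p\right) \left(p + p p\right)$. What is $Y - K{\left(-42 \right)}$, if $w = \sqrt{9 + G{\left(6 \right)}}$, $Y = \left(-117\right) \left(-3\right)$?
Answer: $358 - 3 \sqrt{57} \approx 335.35$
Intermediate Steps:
$G{\left(p \right)} = 2 p \left(p + p^{2}\right)$
$Y = 351$
$w = 3 \sqrt{57}$ ($w = \sqrt{9 + 2 \cdot 6^{2} \left(1 + 6\right)} = \sqrt{9 + 2 \cdot 36 \cdot 7} = \sqrt{9 + 504} = \sqrt{513} = 3 \sqrt{57} \approx 22.65$)
$K{\left(A \right)} = -7 + 3 \sqrt{57}$ ($K{\left(A \right)} = 3 \sqrt{57} - 7 = -7 + 3 \sqrt{57}$)
$Y - K{\left(-42 \right)} = 351 - \left(-7 + 3 \sqrt{57}\right) = 351 + \left(7 - 3 \sqrt{57}\right) = 358 - 3 \sqrt{57}$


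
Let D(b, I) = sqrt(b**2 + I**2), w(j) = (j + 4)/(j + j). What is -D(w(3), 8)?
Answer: -sqrt(2353)/6 ≈ -8.0846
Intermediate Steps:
w(j) = (4 + j)/(2*j) (w(j) = (4 + j)/((2*j)) = (4 + j)*(1/(2*j)) = (4 + j)/(2*j))
D(b, I) = sqrt(I**2 + b**2)
-D(w(3), 8) = -sqrt(8**2 + ((1/2)*(4 + 3)/3)**2) = -sqrt(64 + ((1/2)*(1/3)*7)**2) = -sqrt(64 + (7/6)**2) = -sqrt(64 + 49/36) = -sqrt(2353/36) = -sqrt(2353)/6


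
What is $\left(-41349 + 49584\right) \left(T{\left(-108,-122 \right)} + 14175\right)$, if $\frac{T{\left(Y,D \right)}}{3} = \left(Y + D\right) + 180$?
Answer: $115495875$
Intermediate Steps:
$T{\left(Y,D \right)} = 540 + 3 D + 3 Y$ ($T{\left(Y,D \right)} = 3 \left(\left(Y + D\right) + 180\right) = 3 \left(\left(D + Y\right) + 180\right) = 3 \left(180 + D + Y\right) = 540 + 3 D + 3 Y$)
$\left(-41349 + 49584\right) \left(T{\left(-108,-122 \right)} + 14175\right) = \left(-41349 + 49584\right) \left(\left(540 + 3 \left(-122\right) + 3 \left(-108\right)\right) + 14175\right) = 8235 \left(\left(540 - 366 - 324\right) + 14175\right) = 8235 \left(-150 + 14175\right) = 8235 \cdot 14025 = 115495875$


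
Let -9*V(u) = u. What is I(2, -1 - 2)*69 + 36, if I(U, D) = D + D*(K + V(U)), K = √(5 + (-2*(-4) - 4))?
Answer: -746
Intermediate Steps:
V(u) = -u/9
K = 3 (K = √(5 + (8 - 4)) = √(5 + 4) = √9 = 3)
I(U, D) = D + D*(3 - U/9)
I(2, -1 - 2)*69 + 36 = ((-1 - 2)*(36 - 1*2)/9)*69 + 36 = ((⅑)*(-3)*(36 - 2))*69 + 36 = ((⅑)*(-3)*34)*69 + 36 = -34/3*69 + 36 = -782 + 36 = -746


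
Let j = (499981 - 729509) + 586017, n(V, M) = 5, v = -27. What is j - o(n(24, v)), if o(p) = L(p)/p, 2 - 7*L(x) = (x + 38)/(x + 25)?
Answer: 374313433/1050 ≈ 3.5649e+5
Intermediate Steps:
L(x) = 2/7 - (38 + x)/(7*(25 + x)) (L(x) = 2/7 - (x + 38)/(7*(x + 25)) = 2/7 - (38 + x)/(7*(25 + x)))
o(p) = (12 + p)/(7*p*(25 + p)) (o(p) = ((12 + p)/(7*(25 + p)))/p = (12 + p)/(7*p*(25 + p)))
j = 356489 (j = -229528 + 586017 = 356489)
j - o(n(24, v)) = 356489 - (12 + 5)/(7*5*(25 + 5)) = 356489 - 17/(7*5*30) = 356489 - 1*17/1050 = 356489 - 17/1050 = 374313433/1050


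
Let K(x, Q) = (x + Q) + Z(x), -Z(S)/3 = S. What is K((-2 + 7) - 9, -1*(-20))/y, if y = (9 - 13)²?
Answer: 7/4 ≈ 1.7500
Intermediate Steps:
Z(S) = -3*S
y = 16 (y = (-4)² = 16)
K(x, Q) = Q - 2*x (K(x, Q) = (x + Q) - 3*x = (Q + x) - 3*x = Q - 2*x)
K((-2 + 7) - 9, -1*(-20))/y = (-1*(-20) - 2*((-2 + 7) - 9))/16 = (20 - 2*(5 - 9))*(1/16) = (20 - 2*(-4))*(1/16) = (20 + 8)*(1/16) = 28*(1/16) = 7/4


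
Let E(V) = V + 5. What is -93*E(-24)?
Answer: 1767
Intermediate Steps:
E(V) = 5 + V
-93*E(-24) = -93*(5 - 24) = -93*(-19) = 1767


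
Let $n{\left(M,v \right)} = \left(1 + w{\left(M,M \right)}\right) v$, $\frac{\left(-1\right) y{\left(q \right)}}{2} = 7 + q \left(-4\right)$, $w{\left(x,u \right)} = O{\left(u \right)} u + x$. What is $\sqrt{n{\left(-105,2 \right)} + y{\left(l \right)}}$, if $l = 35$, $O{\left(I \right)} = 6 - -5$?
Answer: $2 i \sqrt{563} \approx 47.455 i$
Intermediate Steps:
$O{\left(I \right)} = 11$ ($O{\left(I \right)} = 6 + 5 = 11$)
$w{\left(x,u \right)} = x + 11 u$ ($w{\left(x,u \right)} = 11 u + x = x + 11 u$)
$y{\left(q \right)} = -14 + 8 q$ ($y{\left(q \right)} = - 2 \left(7 + q \left(-4\right)\right) = - 2 \left(7 - 4 q\right) = -14 + 8 q$)
$n{\left(M,v \right)} = v \left(1 + 12 M\right)$ ($n{\left(M,v \right)} = \left(1 + \left(M + 11 M\right)\right) v = \left(1 + 12 M\right) v = v \left(1 + 12 M\right)$)
$\sqrt{n{\left(-105,2 \right)} + y{\left(l \right)}} = \sqrt{2 \left(1 + 12 \left(-105\right)\right) + \left(-14 + 8 \cdot 35\right)} = \sqrt{2 \left(1 - 1260\right) + \left(-14 + 280\right)} = \sqrt{2 \left(-1259\right) + 266} = \sqrt{-2518 + 266} = \sqrt{-2252} = 2 i \sqrt{563}$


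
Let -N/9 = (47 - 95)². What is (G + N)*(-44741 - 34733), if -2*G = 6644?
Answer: 1911985492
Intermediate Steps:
N = -20736 (N = -9*(47 - 95)² = -9*(-48)² = -9*2304 = -20736)
G = -3322 (G = -½*6644 = -3322)
(G + N)*(-44741 - 34733) = (-3322 - 20736)*(-44741 - 34733) = -24058*(-79474) = 1911985492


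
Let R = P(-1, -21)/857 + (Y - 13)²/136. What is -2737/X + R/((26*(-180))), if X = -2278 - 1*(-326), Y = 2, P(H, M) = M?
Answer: 3588308593/2559481920 ≈ 1.4020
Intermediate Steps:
X = -1952 (X = -2278 + 326 = -1952)
R = 100841/116552 (R = -21/857 + (2 - 13)²/136 = -21*1/857 + (-11)²*(1/136) = -21/857 + 121*(1/136) = -21/857 + 121/136 = 100841/116552 ≈ 0.86520)
-2737/X + R/((26*(-180))) = -2737/(-1952) + 100841/(116552*((26*(-180)))) = -2737*(-1/1952) + (100841/116552)/(-4680) = 2737/1952 + (100841/116552)*(-1/4680) = 2737/1952 - 7757/41958720 = 3588308593/2559481920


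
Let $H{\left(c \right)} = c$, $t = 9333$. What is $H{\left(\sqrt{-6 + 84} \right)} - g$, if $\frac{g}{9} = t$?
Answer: $-83997 + \sqrt{78} \approx -83988.0$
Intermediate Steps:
$g = 83997$ ($g = 9 \cdot 9333 = 83997$)
$H{\left(\sqrt{-6 + 84} \right)} - g = \sqrt{-6 + 84} - 83997 = \sqrt{78} - 83997 = -83997 + \sqrt{78}$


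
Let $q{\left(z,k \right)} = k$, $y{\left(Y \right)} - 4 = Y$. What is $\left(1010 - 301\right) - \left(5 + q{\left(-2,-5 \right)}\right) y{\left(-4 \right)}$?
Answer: $709$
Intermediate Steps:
$y{\left(Y \right)} = 4 + Y$
$\left(1010 - 301\right) - \left(5 + q{\left(-2,-5 \right)}\right) y{\left(-4 \right)} = \left(1010 - 301\right) - \left(5 - 5\right) \left(4 - 4\right) = 709 - 0 \cdot 0 = 709 - 0 = 709 + 0 = 709$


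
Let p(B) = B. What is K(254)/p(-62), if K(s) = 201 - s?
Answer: 53/62 ≈ 0.85484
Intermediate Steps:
K(254)/p(-62) = (201 - 1*254)/(-62) = (201 - 254)*(-1/62) = -53*(-1/62) = 53/62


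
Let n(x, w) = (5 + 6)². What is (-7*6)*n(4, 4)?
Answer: -5082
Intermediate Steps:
n(x, w) = 121 (n(x, w) = 11² = 121)
(-7*6)*n(4, 4) = -7*6*121 = -42*121 = -5082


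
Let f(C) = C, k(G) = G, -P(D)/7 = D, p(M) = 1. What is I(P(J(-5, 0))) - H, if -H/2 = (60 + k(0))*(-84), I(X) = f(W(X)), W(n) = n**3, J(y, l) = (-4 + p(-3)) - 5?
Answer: 165536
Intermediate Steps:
J(y, l) = -8 (J(y, l) = (-4 + 1) - 5 = -3 - 5 = -8)
P(D) = -7*D
I(X) = X**3
H = 10080 (H = -2*(60 + 0)*(-84) = -120*(-84) = -2*(-5040) = 10080)
I(P(J(-5, 0))) - H = (-7*(-8))**3 - 1*10080 = 56**3 - 10080 = 175616 - 10080 = 165536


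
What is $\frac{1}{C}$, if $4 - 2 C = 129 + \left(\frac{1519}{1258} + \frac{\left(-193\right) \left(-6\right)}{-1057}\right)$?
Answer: $- \frac{2659412}{166362069} \approx -0.015986$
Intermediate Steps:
$C = - \frac{166362069}{2659412}$ ($C = 2 - \frac{129 + \left(\frac{1519}{1258} + \frac{\left(-193\right) \left(-6\right)}{-1057}\right)}{2} = 2 - \frac{129 + \left(1519 \cdot \frac{1}{1258} + 1158 \left(- \frac{1}{1057}\right)\right)}{2} = 2 - \frac{129 + \left(\frac{1519}{1258} - \frac{1158}{1057}\right)}{2} = 2 - \frac{129 + \frac{148819}{1329706}}{2} = 2 - \frac{171680893}{2659412} = - \frac{166362069}{2659412} \approx -62.556$)
$\frac{1}{C} = \frac{1}{- \frac{166362069}{2659412}} = - \frac{2659412}{166362069}$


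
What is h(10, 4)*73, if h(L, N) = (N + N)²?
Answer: 4672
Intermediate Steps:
h(L, N) = 4*N² (h(L, N) = (2*N)² = 4*N²)
h(10, 4)*73 = (4*4²)*73 = (4*16)*73 = 64*73 = 4672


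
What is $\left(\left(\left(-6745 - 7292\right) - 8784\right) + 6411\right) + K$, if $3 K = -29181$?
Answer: $-26137$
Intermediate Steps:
$K = -9727$ ($K = \frac{1}{3} \left(-29181\right) = -9727$)
$\left(\left(\left(-6745 - 7292\right) - 8784\right) + 6411\right) + K = \left(\left(\left(-6745 - 7292\right) - 8784\right) + 6411\right) - 9727 = \left(\left(-14037 - 8784\right) + 6411\right) - 9727 = \left(-22821 + 6411\right) - 9727 = -16410 - 9727 = -26137$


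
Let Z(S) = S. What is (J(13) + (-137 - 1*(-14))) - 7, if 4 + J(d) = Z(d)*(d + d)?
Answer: 204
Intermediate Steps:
J(d) = -4 + 2*d**2 (J(d) = -4 + d*(d + d) = -4 + d*(2*d) = -4 + 2*d**2)
(J(13) + (-137 - 1*(-14))) - 7 = ((-4 + 2*13**2) + (-137 - 1*(-14))) - 7 = ((-4 + 2*169) + (-137 + 14)) - 7 = ((-4 + 338) - 123) - 7 = (334 - 123) - 7 = 211 - 7 = 204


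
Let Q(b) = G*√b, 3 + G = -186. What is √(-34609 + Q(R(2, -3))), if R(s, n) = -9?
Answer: √(-34609 - 567*I) ≈ 1.524 - 186.04*I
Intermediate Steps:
G = -189 (G = -3 - 186 = -189)
Q(b) = -189*√b
√(-34609 + Q(R(2, -3))) = √(-34609 - 567*I)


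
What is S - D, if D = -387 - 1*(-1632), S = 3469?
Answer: 2224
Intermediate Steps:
D = 1245 (D = -387 + 1632 = 1245)
S - D = 3469 - 1*1245 = 3469 - 1245 = 2224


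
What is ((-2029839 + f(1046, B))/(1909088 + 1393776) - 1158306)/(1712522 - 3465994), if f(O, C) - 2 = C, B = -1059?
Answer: 239108076205/361967471488 ≈ 0.66058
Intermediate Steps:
f(O, C) = 2 + C
((-2029839 + f(1046, B))/(1909088 + 1393776) - 1158306)/(1712522 - 3465994) = ((-2029839 + (2 - 1059))/(1909088 + 1393776) - 1158306)/(1712522 - 3465994) = ((-2029839 - 1057)/3302864 - 1158306)/(-1753472) = (-2030896*1/3302864 - 1158306)*(-1/1753472) = (-126931/206429 - 1158306)*(-1/1753472) = -239108076205/206429*(-1/1753472) = 239108076205/361967471488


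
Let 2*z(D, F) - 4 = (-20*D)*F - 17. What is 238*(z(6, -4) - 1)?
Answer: 55335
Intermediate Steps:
z(D, F) = -13/2 - 10*D*F (z(D, F) = 2 + ((-20*D)*F - 17)/2 = 2 + (-20*D*F - 17)/2 = 2 + (-17 - 20*D*F)/2 = 2 + (-17/2 - 10*D*F) = -13/2 - 10*D*F)
238*(z(6, -4) - 1) = 238*((-13/2 - 10*6*(-4)) - 1) = 238*((-13/2 + 240) - 1) = 238*(467/2 - 1) = 238*(465/2) = 55335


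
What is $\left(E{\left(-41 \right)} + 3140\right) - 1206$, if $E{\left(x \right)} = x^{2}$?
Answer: $3615$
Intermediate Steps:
$\left(E{\left(-41 \right)} + 3140\right) - 1206 = \left(\left(-41\right)^{2} + 3140\right) - 1206 = \left(1681 + 3140\right) - 1206 = 4821 - 1206 = 3615$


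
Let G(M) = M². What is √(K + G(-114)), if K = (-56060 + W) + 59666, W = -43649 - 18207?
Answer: 11*I*√374 ≈ 212.73*I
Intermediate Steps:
W = -61856
K = -58250 (K = (-56060 - 61856) + 59666 = -117916 + 59666 = -58250)
√(K + G(-114)) = √(-58250 + (-114)²) = √(-58250 + 12996) = √(-45254) = 11*I*√374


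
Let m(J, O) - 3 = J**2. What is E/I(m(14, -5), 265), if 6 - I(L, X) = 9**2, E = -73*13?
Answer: 949/75 ≈ 12.653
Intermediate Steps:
m(J, O) = 3 + J**2
E = -949
I(L, X) = -75 (I(L, X) = 6 - 1*9**2 = 6 - 1*81 = 6 - 81 = -75)
E/I(m(14, -5), 265) = -949/(-75) = -949*(-1/75) = 949/75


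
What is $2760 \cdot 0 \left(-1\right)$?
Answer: $0$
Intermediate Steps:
$2760 \cdot 0 \left(-1\right) = 2760 \cdot 0 = 0$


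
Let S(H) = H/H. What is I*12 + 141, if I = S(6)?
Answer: 153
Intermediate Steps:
S(H) = 1
I = 1
I*12 + 141 = 1*12 + 141 = 12 + 141 = 153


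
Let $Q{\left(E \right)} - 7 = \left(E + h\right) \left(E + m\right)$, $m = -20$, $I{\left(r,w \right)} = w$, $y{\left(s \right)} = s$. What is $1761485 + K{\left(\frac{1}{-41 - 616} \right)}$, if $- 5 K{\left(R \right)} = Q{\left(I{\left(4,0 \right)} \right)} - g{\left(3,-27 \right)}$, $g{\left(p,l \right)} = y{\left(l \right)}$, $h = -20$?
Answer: $\frac{8806991}{5} \approx 1.7614 \cdot 10^{6}$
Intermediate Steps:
$g{\left(p,l \right)} = l$
$Q{\left(E \right)} = 7 + \left(-20 + E\right)^{2}$ ($Q{\left(E \right)} = 7 + \left(E - 20\right) \left(E - 20\right) = 7 + \left(-20 + E\right) \left(-20 + E\right) = 7 + \left(-20 + E\right)^{2}$)
$K{\left(R \right)} = - \frac{434}{5}$ ($K{\left(R \right)} = - \frac{\left(407 + 0^{2} - 0\right) - -27}{5} = - \frac{\left(407 + 0 + 0\right) + 27}{5} = - \frac{407 + 27}{5} = \left(- \frac{1}{5}\right) 434 = - \frac{434}{5}$)
$1761485 + K{\left(\frac{1}{-41 - 616} \right)} = 1761485 - \frac{434}{5} = \frac{8806991}{5}$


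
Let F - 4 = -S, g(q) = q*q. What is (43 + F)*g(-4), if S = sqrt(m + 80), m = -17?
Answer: 752 - 48*sqrt(7) ≈ 625.00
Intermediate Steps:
S = 3*sqrt(7) (S = sqrt(-17 + 80) = sqrt(63) = 3*sqrt(7) ≈ 7.9373)
g(q) = q**2
F = 4 - 3*sqrt(7) ≈ -3.9373
(43 + F)*g(-4) = (43 + (4 - 3*sqrt(7)))*(-4)**2 = (47 - 3*sqrt(7))*16 = 752 - 48*sqrt(7)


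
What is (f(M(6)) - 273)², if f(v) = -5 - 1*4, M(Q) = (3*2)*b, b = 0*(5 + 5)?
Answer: 79524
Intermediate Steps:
b = 0 (b = 0*10 = 0)
M(Q) = 0 (M(Q) = (3*2)*0 = 6*0 = 0)
f(v) = -9 (f(v) = -5 - 4 = -9)
(f(M(6)) - 273)² = (-9 - 273)² = (-282)² = 79524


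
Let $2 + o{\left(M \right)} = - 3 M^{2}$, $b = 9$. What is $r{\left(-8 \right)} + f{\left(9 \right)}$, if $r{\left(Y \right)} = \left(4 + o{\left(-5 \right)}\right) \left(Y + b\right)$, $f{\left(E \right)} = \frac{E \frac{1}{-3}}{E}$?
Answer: $- \frac{220}{3} \approx -73.333$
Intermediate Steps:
$o{\left(M \right)} = -2 - 3 M^{2}$
$f{\left(E \right)} = - \frac{1}{3}$ ($f{\left(E \right)} = \frac{E \left(- \frac{1}{3}\right)}{E} = \frac{\left(- \frac{1}{3}\right) E}{E} = - \frac{1}{3}$)
$r{\left(Y \right)} = -657 - 73 Y$ ($r{\left(Y \right)} = \left(4 - \left(2 + 3 \left(-5\right)^{2}\right)\right) \left(Y + 9\right) = \left(4 - 77\right) \left(9 + Y\right) = - 73 \left(9 + Y\right) = -657 - 73 Y$)
$r{\left(-8 \right)} + f{\left(9 \right)} = \left(-657 - -584\right) - \frac{1}{3} = \left(-657 + 584\right) - \frac{1}{3} = -73 - \frac{1}{3} = - \frac{220}{3}$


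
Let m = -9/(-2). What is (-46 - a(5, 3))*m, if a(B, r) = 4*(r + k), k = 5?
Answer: -351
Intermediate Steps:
m = 9/2 (m = -9*(-½) = 9/2 ≈ 4.5000)
a(B, r) = 20 + 4*r (a(B, r) = 4*(r + 5) = 4*(5 + r) = 20 + 4*r)
(-46 - a(5, 3))*m = (-46 - (20 + 4*3))*(9/2) = (-46 - (20 + 12))*(9/2) = (-46 - 1*32)*(9/2) = (-46 - 32)*(9/2) = -78*9/2 = -351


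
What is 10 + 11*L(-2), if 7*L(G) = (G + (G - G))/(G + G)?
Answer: 151/14 ≈ 10.786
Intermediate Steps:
L(G) = 1/14 (L(G) = ((G + (G - G))/(G + G))/7 = ((G + 0)/((2*G)))/7 = (G*(1/(2*G)))/7 = (⅐)*(½) = 1/14)
10 + 11*L(-2) = 10 + 11*(1/14) = 10 + 11/14 = 151/14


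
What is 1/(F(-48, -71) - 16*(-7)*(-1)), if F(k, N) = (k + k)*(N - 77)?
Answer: 1/14096 ≈ 7.0942e-5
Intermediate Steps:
F(k, N) = 2*k*(-77 + N) (F(k, N) = (2*k)*(-77 + N) = 2*k*(-77 + N))
1/(F(-48, -71) - 16*(-7)*(-1)) = 1/(2*(-48)*(-77 - 71) - 16*(-7)*(-1)) = 1/(2*(-48)*(-148) + 112*(-1)) = 1/(14208 - 112) = 1/14096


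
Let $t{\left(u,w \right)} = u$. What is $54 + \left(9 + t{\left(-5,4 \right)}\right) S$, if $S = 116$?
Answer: $518$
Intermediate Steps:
$54 + \left(9 + t{\left(-5,4 \right)}\right) S = 54 + \left(9 - 5\right) 116 = 54 + 4 \cdot 116 = 54 + 464 = 518$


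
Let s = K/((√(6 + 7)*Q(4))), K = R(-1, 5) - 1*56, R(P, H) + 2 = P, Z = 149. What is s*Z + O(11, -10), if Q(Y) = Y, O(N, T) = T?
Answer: -10 - 8791*√13/52 ≈ -619.55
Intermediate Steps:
R(P, H) = -2 + P
K = -59 (K = (-2 - 1) - 1*56 = -3 - 56 = -59)
s = -59*√13/52 (s = -59*1/(4*√(6 + 7)) = -59*√13/52 ≈ -4.0909)
s*Z + O(11, -10) = -59*√13/52*149 - 10 = -8791*√13/52 - 10 = -10 - 8791*√13/52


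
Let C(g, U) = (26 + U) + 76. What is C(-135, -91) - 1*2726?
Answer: -2715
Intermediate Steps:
C(g, U) = 102 + U
C(-135, -91) - 1*2726 = (102 - 91) - 1*2726 = 11 - 2726 = -2715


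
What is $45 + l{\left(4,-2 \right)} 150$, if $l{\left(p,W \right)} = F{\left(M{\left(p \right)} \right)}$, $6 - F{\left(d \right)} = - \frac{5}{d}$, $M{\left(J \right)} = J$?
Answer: $\frac{2265}{2} \approx 1132.5$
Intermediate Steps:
$F{\left(d \right)} = 6 + \frac{5}{d}$ ($F{\left(d \right)} = 6 - - \frac{5}{d} = 6 + \frac{5}{d}$)
$l{\left(p,W \right)} = 6 + \frac{5}{p}$
$45 + l{\left(4,-2 \right)} 150 = 45 + \left(6 + \frac{5}{4}\right) 150 = 45 + \frac{29}{4} \cdot 150 = 45 + \frac{2175}{2} = \frac{2265}{2}$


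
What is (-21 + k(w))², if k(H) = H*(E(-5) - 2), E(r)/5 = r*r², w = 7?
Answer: 19448100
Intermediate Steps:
E(r) = 5*r³ (E(r) = 5*(r*r²) = 5*r³)
k(H) = -627*H (k(H) = H*(5*(-5)³ - 2) = H*(5*(-125) - 2) = H*(-625 - 2) = H*(-627) = -627*H)
(-21 + k(w))² = (-21 - 627*7)² = (-21 - 4389)² = (-4410)² = 19448100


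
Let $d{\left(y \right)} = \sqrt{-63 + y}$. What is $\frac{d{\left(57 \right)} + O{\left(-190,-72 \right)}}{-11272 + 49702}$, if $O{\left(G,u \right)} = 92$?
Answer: $\frac{46}{19215} + \frac{i \sqrt{6}}{38430} \approx 0.002394 + 6.3739 \cdot 10^{-5} i$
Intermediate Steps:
$\frac{d{\left(57 \right)} + O{\left(-190,-72 \right)}}{-11272 + 49702} = \frac{\sqrt{-63 + 57} + 92}{-11272 + 49702} = \frac{\sqrt{-6} + 92}{38430} = \left(i \sqrt{6} + 92\right) \frac{1}{38430} = \left(92 + i \sqrt{6}\right) \frac{1}{38430} = \frac{46}{19215} + \frac{i \sqrt{6}}{38430}$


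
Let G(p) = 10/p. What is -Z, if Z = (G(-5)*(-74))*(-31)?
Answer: 4588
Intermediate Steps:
Z = -4588 (Z = ((10/(-5))*(-74))*(-31) = ((10*(-⅕))*(-74))*(-31) = -2*(-74)*(-31) = 148*(-31) = -4588)
-Z = -1*(-4588) = 4588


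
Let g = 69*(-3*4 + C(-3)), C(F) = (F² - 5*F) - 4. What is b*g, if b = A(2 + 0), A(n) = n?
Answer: 1104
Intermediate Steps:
C(F) = -4 + F² - 5*F
b = 2 (b = 2 + 0 = 2)
g = 552 (g = 69*(-3*4 + (-4 + (-3)² - 5*(-3))) = 69*(-12 + (-4 + 9 + 15)) = 69*(-12 + 20) = 69*8 = 552)
b*g = 2*552 = 1104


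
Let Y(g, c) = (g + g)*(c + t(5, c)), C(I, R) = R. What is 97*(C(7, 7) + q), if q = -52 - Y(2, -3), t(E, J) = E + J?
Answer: -3977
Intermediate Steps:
Y(g, c) = 2*g*(5 + 2*c) (Y(g, c) = (g + g)*(c + (5 + c)) = (2*g)*(5 + 2*c) = 2*g*(5 + 2*c))
q = -48 (q = -52 - 2*2*(5 + 2*(-3)) = -52 - 2*2*(5 - 6) = -52 - 2*2*(-1) = -52 - 1*(-4) = -52 + 4 = -48)
97*(C(7, 7) + q) = 97*(7 - 48) = 97*(-41) = -3977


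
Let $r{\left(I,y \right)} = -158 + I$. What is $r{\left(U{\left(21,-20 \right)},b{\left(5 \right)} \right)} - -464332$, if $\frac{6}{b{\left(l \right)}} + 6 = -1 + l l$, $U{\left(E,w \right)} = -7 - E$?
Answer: $464146$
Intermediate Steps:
$b{\left(l \right)} = \frac{6}{-7 + l^{2}}$ ($b{\left(l \right)} = \frac{6}{-6 + \left(-1 + l l\right)} = \frac{6}{-6 + \left(-1 + l^{2}\right)} = \frac{6}{-7 + l^{2}}$)
$r{\left(U{\left(21,-20 \right)},b{\left(5 \right)} \right)} - -464332 = \left(-158 - 28\right) - -464332 = \left(-158 - 28\right) + 464332 = -186 + 464332 = 464146$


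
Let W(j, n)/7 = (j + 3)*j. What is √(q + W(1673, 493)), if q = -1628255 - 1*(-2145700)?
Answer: √20145081 ≈ 4488.3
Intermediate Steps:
W(j, n) = 7*j*(3 + j) (W(j, n) = 7*((j + 3)*j) = 7*((3 + j)*j) = 7*(j*(3 + j)) = 7*j*(3 + j))
q = 517445 (q = -1628255 + 2145700 = 517445)
√(q + W(1673, 493)) = √(517445 + 7*1673*(3 + 1673)) = √(517445 + 7*1673*1676) = √(517445 + 19627636) = √20145081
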